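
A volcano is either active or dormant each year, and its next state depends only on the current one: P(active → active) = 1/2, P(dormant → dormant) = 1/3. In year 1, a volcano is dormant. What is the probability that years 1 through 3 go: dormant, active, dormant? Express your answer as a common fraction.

1/3

Year 1 is given. For each transition, use the conditional probability from the current state:
P(active | dormant) = 2/3; P(dormant | active) = 1/2.
P = 2/3 × 1/2 = 2/6 = 1/3.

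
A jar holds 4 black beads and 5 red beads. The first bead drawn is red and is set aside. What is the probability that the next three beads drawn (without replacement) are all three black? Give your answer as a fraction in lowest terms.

1/14

After the first draw, 4 of the remaining 8 beads are black.
P = 4/8 × 3/7 × 2/6 = 24/336 = 1/14.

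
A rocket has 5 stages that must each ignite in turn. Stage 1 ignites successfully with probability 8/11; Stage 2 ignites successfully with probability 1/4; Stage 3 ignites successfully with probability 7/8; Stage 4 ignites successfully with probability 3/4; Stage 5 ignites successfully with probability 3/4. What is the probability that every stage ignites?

Each stage is reached only if all earlier stages succeed, so
P = 8/11 × 1/4 × 7/8 × 3/4 × 3/4 = 504/5632 = 63/704.

63/704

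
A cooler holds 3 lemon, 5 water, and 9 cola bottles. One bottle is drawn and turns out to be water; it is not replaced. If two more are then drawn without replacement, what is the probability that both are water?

After the first draw, 4 of the remaining 16 bottles are water.
P = 4/16 × 3/15 = 12/240 = 1/20.

1/20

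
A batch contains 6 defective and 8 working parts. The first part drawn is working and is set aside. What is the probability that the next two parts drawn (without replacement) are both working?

With the first part removed, 7 working remain out of 13.
P = 7/13 × 6/12 = 42/156 = 7/26.

7/26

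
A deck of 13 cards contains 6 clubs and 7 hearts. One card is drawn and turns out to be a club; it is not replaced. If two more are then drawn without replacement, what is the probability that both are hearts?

After the first draw, 7 of the remaining 12 cards are hearts.
P = 7/12 × 6/11 = 42/132 = 7/22.

7/22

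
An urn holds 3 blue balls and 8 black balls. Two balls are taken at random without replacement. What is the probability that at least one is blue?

27/55

P(no blue) = 8/11 × 7/10 = 56/110 = 28/55.
P(at least one) = 1 − 28/55 = 27/55.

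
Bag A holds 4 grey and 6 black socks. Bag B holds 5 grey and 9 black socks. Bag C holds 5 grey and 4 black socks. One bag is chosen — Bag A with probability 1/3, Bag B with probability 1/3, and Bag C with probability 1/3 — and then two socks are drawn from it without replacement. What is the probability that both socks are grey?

4267/24570

From Bag A: P(both grey) = (4/10)(3/9) = 2/15.
From Bag B: P(both grey) = (5/14)(4/13) = 10/91.
From Bag C: P(both grey) = (5/9)(4/8) = 5/18.
Total probability = (1/3)(2/15) + (1/3)(10/91) + (1/3)(5/18) = 4267/24570.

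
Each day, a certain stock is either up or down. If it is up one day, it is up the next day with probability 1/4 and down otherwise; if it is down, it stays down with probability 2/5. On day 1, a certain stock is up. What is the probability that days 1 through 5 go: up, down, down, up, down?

Day 1 is given. For each transition, use the conditional probability from the current state:
P(down | up) = 3/4; P(down | down) = 2/5; P(up | down) = 3/5; P(down | up) = 3/4.
P = 3/4 × 2/5 × 3/5 × 3/4 = 54/400 = 27/200.

27/200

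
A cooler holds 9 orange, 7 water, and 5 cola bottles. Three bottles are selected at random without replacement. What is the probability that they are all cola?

1/133

P(every draw is cola) = 5/21 × 4/20 × 3/19 = 60/7980 = 1/133.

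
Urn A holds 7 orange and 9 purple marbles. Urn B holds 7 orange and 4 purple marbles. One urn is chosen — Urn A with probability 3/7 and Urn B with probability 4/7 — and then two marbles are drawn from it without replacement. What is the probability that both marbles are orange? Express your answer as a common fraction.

From Urn A: P(both orange) = (7/16)(6/15) = 7/40.
From Urn B: P(both orange) = (7/11)(6/10) = 21/55.
Total probability = (3/7)(7/40) + (4/7)(21/55) = 129/440.

129/440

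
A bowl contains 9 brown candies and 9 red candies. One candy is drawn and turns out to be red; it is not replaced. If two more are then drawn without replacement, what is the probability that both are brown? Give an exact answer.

9/34

With the first candy removed, 9 brown remain out of 17.
P = 9/17 × 8/16 = 72/272 = 9/34.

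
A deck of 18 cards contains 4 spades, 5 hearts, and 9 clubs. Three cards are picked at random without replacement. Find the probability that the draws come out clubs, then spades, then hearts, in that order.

5/136

Multiply the probability of each draw given the previous ones:
P = 9/18 × 4/17 × 5/16 = 180/4896 = 5/136.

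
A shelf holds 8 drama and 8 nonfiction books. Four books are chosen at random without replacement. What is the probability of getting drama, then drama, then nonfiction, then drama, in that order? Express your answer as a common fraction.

Chain rule:
P = 8/16 × 7/15 × 8/14 × 6/13 = 2688/43680 = 4/65.

4/65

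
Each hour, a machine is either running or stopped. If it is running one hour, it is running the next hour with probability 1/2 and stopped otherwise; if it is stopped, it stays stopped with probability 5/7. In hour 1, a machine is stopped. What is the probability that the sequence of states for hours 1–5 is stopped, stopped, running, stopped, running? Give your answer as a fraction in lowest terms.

10/343

Hour 1 is given. For each transition, use the conditional probability from the current state:
P(stopped | stopped) = 5/7; P(running | stopped) = 2/7; P(stopped | running) = 1/2; P(running | stopped) = 2/7.
P = 5/7 × 2/7 × 1/2 × 2/7 = 20/686 = 10/343.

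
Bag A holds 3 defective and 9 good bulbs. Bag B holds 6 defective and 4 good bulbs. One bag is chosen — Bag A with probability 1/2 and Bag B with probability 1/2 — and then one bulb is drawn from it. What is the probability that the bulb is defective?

17/40

From Bag A: P(defective) = 3/12.
From Bag B: P(defective) = 6/10.
Total probability = (1/2)(3/12) + (1/2)(6/10) = 17/40.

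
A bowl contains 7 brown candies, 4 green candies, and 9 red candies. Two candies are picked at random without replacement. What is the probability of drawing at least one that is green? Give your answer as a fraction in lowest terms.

7/19

P(no green) = 16/20 × 15/19 = 240/380 = 12/19.
P(at least one) = 1 − 12/19 = 7/19.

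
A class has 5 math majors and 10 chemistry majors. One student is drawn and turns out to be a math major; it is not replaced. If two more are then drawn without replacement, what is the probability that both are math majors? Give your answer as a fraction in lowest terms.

With the first student removed, 4 math majors remain out of 14.
P = 4/14 × 3/13 = 12/182 = 6/91.

6/91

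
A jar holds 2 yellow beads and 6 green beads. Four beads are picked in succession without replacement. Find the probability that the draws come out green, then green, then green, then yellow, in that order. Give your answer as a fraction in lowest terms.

1/7

Chain rule:
P = 6/8 × 5/7 × 4/6 × 2/5 = 240/1680 = 1/7.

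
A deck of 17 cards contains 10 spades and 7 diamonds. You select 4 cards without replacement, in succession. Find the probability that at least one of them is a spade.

67/68

P(no spades) = 7/17 × 6/16 × 5/15 × 4/14 = 840/57120 = 1/68.
P(at least one) = 1 − 1/68 = 67/68.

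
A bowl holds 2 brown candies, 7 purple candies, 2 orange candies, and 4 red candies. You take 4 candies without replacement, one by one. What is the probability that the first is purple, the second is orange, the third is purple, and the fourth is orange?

1/390

Each draw changes the counts, so multiply the conditional probabilities along the sequence:
P = 7/15 × 2/14 × 6/13 × 1/12 = 84/32760 = 1/390.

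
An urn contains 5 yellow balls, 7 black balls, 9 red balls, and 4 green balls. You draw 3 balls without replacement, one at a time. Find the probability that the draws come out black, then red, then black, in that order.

Multiply the probability of each draw given the previous ones:
P = 7/25 × 9/24 × 6/23 = 378/13800 = 63/2300.

63/2300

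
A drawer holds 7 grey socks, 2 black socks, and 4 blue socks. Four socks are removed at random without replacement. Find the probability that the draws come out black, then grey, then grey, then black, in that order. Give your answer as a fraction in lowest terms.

Multiply the probability of each draw given the previous ones:
P = 2/13 × 7/12 × 6/11 × 1/10 = 84/17160 = 7/1430.

7/1430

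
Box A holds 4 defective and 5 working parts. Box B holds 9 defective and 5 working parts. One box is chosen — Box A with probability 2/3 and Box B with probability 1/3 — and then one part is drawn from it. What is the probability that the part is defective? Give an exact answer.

From Box A: P(defective) = 4/9.
From Box B: P(defective) = 9/14.
Total probability = (2/3)(4/9) + (1/3)(9/14) = 193/378.

193/378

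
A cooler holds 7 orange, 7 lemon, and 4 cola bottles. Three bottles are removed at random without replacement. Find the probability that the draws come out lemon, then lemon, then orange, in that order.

49/816

Each draw changes the counts, so multiply the conditional probabilities along the sequence:
P = 7/18 × 6/17 × 7/16 = 294/4896 = 49/816.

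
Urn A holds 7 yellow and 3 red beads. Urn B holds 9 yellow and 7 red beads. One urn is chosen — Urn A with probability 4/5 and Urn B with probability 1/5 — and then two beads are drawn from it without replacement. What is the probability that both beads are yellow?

From Urn A: P(both yellow) = (7/10)(6/9) = 7/15.
From Urn B: P(both yellow) = (9/16)(8/15) = 3/10.
Total probability = (4/5)(7/15) + (1/5)(3/10) = 13/30.

13/30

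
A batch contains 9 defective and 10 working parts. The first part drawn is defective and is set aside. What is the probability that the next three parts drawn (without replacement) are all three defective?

7/102

After the first draw, 8 of the remaining 18 parts are defective.
P = 8/18 × 7/17 × 6/16 = 336/4896 = 7/102.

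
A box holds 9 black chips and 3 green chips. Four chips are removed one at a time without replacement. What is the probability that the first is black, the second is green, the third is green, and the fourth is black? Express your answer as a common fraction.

2/55

Each draw changes the counts, so multiply the conditional probabilities along the sequence:
P = 9/12 × 3/11 × 2/10 × 8/9 = 432/11880 = 2/55.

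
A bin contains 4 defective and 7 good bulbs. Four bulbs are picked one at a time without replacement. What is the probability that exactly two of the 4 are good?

One ordering (good drawn first) has probability 7/11 × 6/10 × 4/9 × 3/8 = 504/7920 = 7/110.
There are C(4,2) = 6 such orderings, each equally likely, so P = 6 × 7/110 = 21/55.

21/55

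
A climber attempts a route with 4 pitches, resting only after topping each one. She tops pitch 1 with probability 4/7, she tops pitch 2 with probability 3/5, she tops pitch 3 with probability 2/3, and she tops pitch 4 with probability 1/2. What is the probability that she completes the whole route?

4/35

Each stage is reached only if all earlier stages succeed, so
P = 4/7 × 3/5 × 2/3 × 1/2 = 24/210 = 4/35.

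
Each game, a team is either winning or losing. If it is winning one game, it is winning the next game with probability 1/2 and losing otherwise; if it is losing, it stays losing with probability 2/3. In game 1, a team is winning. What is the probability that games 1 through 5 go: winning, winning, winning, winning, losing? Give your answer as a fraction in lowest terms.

1/16

Game 1 is given. For each transition, use the conditional probability from the current state:
P(winning | winning) = 1/2; P(winning | winning) = 1/2; P(winning | winning) = 1/2; P(losing | winning) = 1/2.
P = 1/2 × 1/2 × 1/2 × 1/2 = 1/16.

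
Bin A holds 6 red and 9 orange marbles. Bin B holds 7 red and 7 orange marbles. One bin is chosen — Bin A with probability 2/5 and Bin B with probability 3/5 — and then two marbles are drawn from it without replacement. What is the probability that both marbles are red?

From Bin A: P(both red) = (6/15)(5/14) = 1/7.
From Bin B: P(both red) = (7/14)(6/13) = 3/13.
Total probability = (2/5)(1/7) + (3/5)(3/13) = 89/455.

89/455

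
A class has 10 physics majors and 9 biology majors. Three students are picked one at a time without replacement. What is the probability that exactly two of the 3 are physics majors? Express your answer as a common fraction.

135/323

One ordering (physics majors drawn first) has probability 10/19 × 9/18 × 9/17 = 810/5814 = 45/323.
There are C(3,2) = 3 such orderings, each equally likely, so P = 3 × 45/323 = 135/323.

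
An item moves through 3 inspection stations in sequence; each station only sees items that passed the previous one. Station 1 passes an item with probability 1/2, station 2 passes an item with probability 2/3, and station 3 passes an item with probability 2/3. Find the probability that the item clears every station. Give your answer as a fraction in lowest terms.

Multiplying along the chain,
P = 1/2 × 2/3 × 2/3 = 4/18 = 2/9.

2/9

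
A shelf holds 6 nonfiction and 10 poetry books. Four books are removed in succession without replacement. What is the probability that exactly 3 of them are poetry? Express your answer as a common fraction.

36/91

One ordering (poetry drawn first) has probability 10/16 × 9/15 × 8/14 × 6/13 = 4320/43680 = 9/91.
There are C(4,3) = 4 such orderings, each equally likely, so P = 4 × 9/91 = 36/91.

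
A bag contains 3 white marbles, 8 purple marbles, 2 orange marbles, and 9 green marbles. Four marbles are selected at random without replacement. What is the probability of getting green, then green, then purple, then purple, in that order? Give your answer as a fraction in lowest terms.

24/1045

Multiply the probability of each draw given the previous ones:
P = 9/22 × 8/21 × 8/20 × 7/19 = 4032/175560 = 24/1045.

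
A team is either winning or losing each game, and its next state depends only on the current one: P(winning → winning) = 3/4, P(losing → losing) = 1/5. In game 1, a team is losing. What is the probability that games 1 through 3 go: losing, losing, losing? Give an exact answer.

Game 1 is given. For each transition, use the conditional probability from the current state:
P(losing | losing) = 1/5; P(losing | losing) = 1/5.
P = 1/5 × 1/5 = 1/25.

1/25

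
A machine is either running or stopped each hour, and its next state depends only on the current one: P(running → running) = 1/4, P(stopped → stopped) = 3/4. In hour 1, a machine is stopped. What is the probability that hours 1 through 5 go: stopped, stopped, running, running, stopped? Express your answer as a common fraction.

Hour 1 is given. For each transition, use the conditional probability from the current state:
P(stopped | stopped) = 3/4; P(running | stopped) = 1/4; P(running | running) = 1/4; P(stopped | running) = 3/4.
P = 3/4 × 1/4 × 1/4 × 3/4 = 9/256.

9/256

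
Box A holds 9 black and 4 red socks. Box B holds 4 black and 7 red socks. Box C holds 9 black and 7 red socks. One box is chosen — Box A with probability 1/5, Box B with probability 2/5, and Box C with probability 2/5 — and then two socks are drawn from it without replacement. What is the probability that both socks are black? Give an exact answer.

From Box A: P(both black) = (9/13)(8/12) = 6/13.
From Box B: P(both black) = (4/11)(3/10) = 6/55.
From Box C: P(both black) = (9/16)(8/15) = 3/10.
Total probability = (1/5)(6/13) + (2/5)(6/55) + (2/5)(3/10) = 183/715.

183/715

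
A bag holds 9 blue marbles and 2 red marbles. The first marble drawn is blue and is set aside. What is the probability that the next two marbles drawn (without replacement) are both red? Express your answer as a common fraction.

With the first marble removed, 2 red remain out of 10.
P = 2/10 × 1/9 = 2/90 = 1/45.

1/45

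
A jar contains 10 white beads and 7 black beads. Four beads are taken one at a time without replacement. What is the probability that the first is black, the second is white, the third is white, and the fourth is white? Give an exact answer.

Multiply the probability of each draw given the previous ones:
P = 7/17 × 10/16 × 9/15 × 8/14 = 5040/57120 = 3/34.

3/34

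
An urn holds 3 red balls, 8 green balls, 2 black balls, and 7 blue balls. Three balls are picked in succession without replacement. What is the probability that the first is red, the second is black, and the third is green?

Chain rule:
P = 3/20 × 2/19 × 8/18 = 48/6840 = 2/285.

2/285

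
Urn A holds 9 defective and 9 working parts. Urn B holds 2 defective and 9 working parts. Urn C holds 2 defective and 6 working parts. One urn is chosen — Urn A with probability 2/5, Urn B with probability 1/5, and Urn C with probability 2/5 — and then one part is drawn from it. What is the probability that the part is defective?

37/110

From Urn A: P(defective) = 9/18.
From Urn B: P(defective) = 2/11.
From Urn C: P(defective) = 2/8.
Total probability = (2/5)(9/18) + (1/5)(2/11) + (2/5)(2/8) = 37/110.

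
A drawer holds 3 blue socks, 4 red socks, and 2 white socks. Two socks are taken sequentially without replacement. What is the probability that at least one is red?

13/18

P(no red) = 5/9 × 4/8 = 20/72 = 5/18.
P(at least one) = 1 − 5/18 = 13/18.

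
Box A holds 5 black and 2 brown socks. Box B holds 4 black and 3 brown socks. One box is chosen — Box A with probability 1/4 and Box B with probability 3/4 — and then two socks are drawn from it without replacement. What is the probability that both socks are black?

1/3

From Box A: P(both black) = (5/7)(4/6) = 10/21.
From Box B: P(both black) = (4/7)(3/6) = 2/7.
Total probability = (1/4)(10/21) + (3/4)(2/7) = 1/3.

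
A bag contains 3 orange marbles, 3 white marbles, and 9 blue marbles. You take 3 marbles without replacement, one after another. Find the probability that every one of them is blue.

12/65

P = 9/15 × 8/14 × 7/13 = 504/2730 = 12/65.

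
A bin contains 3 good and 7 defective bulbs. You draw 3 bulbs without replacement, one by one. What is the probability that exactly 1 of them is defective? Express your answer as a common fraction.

7/40

One ordering (defective drawn first) has probability 7/10 × 3/9 × 2/8 = 42/720 = 7/120.
There are C(3,1) = 3 such orderings, each equally likely, so P = 3 × 7/120 = 7/40.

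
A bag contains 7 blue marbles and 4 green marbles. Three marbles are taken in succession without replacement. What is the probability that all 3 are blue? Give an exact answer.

7/33

P(every draw is blue) = 7/11 × 6/10 × 5/9 = 210/990 = 7/33.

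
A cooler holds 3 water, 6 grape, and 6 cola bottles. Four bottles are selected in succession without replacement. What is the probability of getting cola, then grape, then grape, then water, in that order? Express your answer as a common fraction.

3/182

Chain rule:
P = 6/15 × 6/14 × 5/13 × 3/12 = 540/32760 = 3/182.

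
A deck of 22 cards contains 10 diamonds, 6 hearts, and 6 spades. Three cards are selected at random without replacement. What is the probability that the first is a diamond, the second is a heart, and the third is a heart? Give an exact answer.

5/154

Multiply the probability of each draw given the previous ones:
P = 10/22 × 6/21 × 5/20 = 300/9240 = 5/154.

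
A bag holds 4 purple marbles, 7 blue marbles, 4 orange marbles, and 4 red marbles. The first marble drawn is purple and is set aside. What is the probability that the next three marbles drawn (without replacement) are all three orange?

1/204

With the first marble removed, 4 orange remain out of 18.
P = 4/18 × 3/17 × 2/16 = 24/4896 = 1/204.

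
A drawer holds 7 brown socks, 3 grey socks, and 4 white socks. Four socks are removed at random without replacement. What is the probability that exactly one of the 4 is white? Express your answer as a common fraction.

One ordering (white drawn first) has probability 4/14 × 10/13 × 9/12 × 8/11 = 2880/24024 = 120/1001.
There are C(4,1) = 4 such orderings, each equally likely, so P = 4 × 120/1001 = 480/1001.

480/1001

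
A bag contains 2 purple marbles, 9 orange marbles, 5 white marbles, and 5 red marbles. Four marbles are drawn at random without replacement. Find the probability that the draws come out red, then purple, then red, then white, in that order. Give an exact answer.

Multiply the probability of each draw given the previous ones:
P = 5/21 × 2/20 × 4/19 × 5/18 = 200/143640 = 5/3591.

5/3591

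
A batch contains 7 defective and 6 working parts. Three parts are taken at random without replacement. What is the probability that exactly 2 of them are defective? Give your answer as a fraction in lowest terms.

One ordering (defective drawn first) has probability 7/13 × 6/12 × 6/11 = 252/1716 = 21/143.
There are C(3,2) = 3 such orderings, each equally likely, so P = 3 × 21/143 = 63/143.

63/143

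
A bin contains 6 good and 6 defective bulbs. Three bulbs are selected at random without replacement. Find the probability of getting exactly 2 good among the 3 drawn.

One ordering (good drawn first) has probability 6/12 × 5/11 × 6/10 = 180/1320 = 3/22.
There are C(3,2) = 3 such orderings, each equally likely, so P = 3 × 3/22 = 9/22.

9/22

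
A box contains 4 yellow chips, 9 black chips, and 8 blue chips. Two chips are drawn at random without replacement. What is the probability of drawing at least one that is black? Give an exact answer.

P(no black) = 12/21 × 11/20 = 132/420 = 11/35.
P(at least one) = 1 − 11/35 = 24/35.

24/35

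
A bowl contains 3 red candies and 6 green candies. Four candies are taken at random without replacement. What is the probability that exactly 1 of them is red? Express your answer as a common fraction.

One ordering (red drawn first) has probability 3/9 × 6/8 × 5/7 × 4/6 = 360/3024 = 5/42.
There are C(4,1) = 4 such orderings, each equally likely, so P = 4 × 5/42 = 10/21.

10/21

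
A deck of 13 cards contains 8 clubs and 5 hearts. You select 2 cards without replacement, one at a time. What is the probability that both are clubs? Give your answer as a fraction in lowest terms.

P(every draw is a club) = 8/13 × 7/12 = 56/156 = 14/39.

14/39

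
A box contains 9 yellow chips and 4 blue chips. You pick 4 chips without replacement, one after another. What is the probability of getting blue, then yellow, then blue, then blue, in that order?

Chain rule:
P = 4/13 × 9/12 × 3/11 × 2/10 = 216/17160 = 9/715.

9/715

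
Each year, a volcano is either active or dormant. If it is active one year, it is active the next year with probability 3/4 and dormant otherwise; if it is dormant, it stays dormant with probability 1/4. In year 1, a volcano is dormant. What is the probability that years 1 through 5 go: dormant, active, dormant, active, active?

Year 1 is given. For each transition, use the conditional probability from the current state:
P(active | dormant) = 3/4; P(dormant | active) = 1/4; P(active | dormant) = 3/4; P(active | active) = 3/4.
P = 3/4 × 1/4 × 3/4 × 3/4 = 27/256.

27/256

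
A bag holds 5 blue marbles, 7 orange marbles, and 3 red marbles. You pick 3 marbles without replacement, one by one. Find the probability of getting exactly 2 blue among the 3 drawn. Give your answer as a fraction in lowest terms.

20/91

One ordering (blue drawn first) has probability 5/15 × 4/14 × 10/13 = 200/2730 = 20/273.
There are C(3,2) = 3 such orderings, each equally likely, so P = 3 × 20/273 = 20/91.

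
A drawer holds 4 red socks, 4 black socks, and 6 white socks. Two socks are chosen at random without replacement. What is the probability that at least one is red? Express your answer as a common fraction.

P(no red) = 10/14 × 9/13 = 90/182 = 45/91.
P(at least one) = 1 − 45/91 = 46/91.

46/91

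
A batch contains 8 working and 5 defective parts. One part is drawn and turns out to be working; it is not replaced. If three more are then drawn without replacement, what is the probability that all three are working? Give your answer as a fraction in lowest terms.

After the first draw, 7 of the remaining 12 parts are working.
P = 7/12 × 6/11 × 5/10 = 210/1320 = 7/44.

7/44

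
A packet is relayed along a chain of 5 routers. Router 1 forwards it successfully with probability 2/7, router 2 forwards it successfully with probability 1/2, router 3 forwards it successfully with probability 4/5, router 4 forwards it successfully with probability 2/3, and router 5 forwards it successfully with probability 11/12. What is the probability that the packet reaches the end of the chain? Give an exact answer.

Each stage is reached only if all earlier stages succeed, so
P = 2/7 × 1/2 × 4/5 × 2/3 × 11/12 = 176/2520 = 22/315.

22/315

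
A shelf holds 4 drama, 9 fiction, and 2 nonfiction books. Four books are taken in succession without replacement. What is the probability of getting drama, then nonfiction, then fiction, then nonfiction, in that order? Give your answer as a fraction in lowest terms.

Multiply the probability of each draw given the previous ones:
P = 4/15 × 2/14 × 9/13 × 1/12 = 72/32760 = 1/455.

1/455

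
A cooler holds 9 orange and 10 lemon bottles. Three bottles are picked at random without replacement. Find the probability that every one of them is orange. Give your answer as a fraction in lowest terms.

P = 9/19 × 8/18 × 7/17 = 504/5814 = 28/323.

28/323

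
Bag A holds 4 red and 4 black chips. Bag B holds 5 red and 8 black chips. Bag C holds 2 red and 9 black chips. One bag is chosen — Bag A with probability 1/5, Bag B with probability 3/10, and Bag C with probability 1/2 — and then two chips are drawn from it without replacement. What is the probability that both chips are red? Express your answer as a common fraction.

181/2002

From Bag A: P(both red) = (4/8)(3/7) = 3/14.
From Bag B: P(both red) = (5/13)(4/12) = 5/39.
From Bag C: P(both red) = (2/11)(1/10) = 1/55.
Total probability = (1/5)(3/14) + (3/10)(5/39) + (1/2)(1/55) = 181/2002.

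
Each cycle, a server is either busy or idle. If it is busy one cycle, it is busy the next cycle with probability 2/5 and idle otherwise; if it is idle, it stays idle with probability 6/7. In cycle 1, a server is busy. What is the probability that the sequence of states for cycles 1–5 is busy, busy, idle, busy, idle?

Cycle 1 is given. For each transition, use the conditional probability from the current state:
P(busy | busy) = 2/5; P(idle | busy) = 3/5; P(busy | idle) = 1/7; P(idle | busy) = 3/5.
P = 2/5 × 3/5 × 1/7 × 3/5 = 18/875.

18/875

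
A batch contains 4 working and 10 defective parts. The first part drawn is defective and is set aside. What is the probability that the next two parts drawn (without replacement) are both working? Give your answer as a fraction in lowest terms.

1/13

After the first draw, 4 of the remaining 13 parts are working.
P = 4/13 × 3/12 = 12/156 = 1/13.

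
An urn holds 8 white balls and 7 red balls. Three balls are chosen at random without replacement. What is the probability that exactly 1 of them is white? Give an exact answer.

One ordering (white drawn first) has probability 8/15 × 7/14 × 6/13 = 336/2730 = 8/65.
There are C(3,1) = 3 such orderings, each equally likely, so P = 3 × 8/65 = 24/65.

24/65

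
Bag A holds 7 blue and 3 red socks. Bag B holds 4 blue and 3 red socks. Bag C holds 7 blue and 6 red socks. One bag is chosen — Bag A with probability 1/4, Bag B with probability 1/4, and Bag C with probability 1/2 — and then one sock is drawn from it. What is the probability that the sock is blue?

From Bag A: P(blue) = 7/10.
From Bag B: P(blue) = 4/7.
From Bag C: P(blue) = 7/13.
Total probability = (1/4)(7/10) + (1/4)(4/7) + (1/2)(7/13) = 2137/3640.

2137/3640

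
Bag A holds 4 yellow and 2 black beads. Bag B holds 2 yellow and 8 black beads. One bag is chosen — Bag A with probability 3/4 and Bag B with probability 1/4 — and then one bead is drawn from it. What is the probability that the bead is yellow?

From Bag A: P(yellow) = 4/6.
From Bag B: P(yellow) = 2/10.
Total probability = (3/4)(4/6) + (1/4)(2/10) = 11/20.

11/20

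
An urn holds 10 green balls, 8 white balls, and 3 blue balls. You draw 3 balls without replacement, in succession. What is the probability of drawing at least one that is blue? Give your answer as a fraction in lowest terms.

P(no blue) = 18/21 × 17/20 × 16/19 = 4896/7980 = 408/665.
P(at least one) = 1 − 408/665 = 257/665.

257/665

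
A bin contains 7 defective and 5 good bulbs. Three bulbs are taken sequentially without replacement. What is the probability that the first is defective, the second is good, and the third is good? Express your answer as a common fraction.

Chain rule:
P = 7/12 × 5/11 × 4/10 = 140/1320 = 7/66.

7/66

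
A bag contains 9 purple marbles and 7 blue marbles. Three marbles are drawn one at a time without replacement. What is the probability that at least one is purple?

15/16

P(no purple) = 7/16 × 6/15 × 5/14 = 210/3360 = 1/16.
P(at least one) = 1 − 1/16 = 15/16.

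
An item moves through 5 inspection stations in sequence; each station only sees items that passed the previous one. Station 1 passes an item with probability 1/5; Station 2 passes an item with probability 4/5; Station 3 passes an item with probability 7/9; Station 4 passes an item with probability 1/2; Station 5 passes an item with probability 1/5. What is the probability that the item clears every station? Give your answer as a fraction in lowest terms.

Each stage is reached only if all earlier stages succeed, so
P = 1/5 × 4/5 × 7/9 × 1/2 × 1/5 = 28/2250 = 14/1125.

14/1125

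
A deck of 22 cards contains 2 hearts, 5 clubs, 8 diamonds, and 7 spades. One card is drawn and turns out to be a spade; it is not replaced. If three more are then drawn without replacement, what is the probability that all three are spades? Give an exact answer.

2/133

With the first card removed, 6 spades remain out of 21.
P = 6/21 × 5/20 × 4/19 = 120/7980 = 2/133.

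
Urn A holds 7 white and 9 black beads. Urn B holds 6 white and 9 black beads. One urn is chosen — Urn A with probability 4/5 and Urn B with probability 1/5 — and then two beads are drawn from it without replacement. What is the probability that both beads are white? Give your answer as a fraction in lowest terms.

59/350

From Urn A: P(both white) = (7/16)(6/15) = 7/40.
From Urn B: P(both white) = (6/15)(5/14) = 1/7.
Total probability = (4/5)(7/40) + (1/5)(1/7) = 59/350.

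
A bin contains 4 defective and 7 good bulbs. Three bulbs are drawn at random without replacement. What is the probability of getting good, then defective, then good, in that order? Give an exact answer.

28/165

Multiply the probability of each draw given the previous ones:
P = 7/11 × 4/10 × 6/9 = 168/990 = 28/165.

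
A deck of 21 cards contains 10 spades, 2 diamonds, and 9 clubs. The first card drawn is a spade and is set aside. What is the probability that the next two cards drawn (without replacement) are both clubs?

After the first draw, 9 of the remaining 20 cards are clubs.
P = 9/20 × 8/19 = 72/380 = 18/95.

18/95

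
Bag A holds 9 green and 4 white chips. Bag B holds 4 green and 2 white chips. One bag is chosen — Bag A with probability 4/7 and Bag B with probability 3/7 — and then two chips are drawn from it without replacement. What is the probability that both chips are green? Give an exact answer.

From Bag A: P(both green) = (9/13)(8/12) = 6/13.
From Bag B: P(both green) = (4/6)(3/5) = 2/5.
Total probability = (4/7)(6/13) + (3/7)(2/5) = 198/455.

198/455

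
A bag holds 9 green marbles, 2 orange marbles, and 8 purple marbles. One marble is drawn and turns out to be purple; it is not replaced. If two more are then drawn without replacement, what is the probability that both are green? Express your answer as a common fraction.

4/17

With the first marble removed, 9 green remain out of 18.
P = 9/18 × 8/17 = 72/306 = 4/17.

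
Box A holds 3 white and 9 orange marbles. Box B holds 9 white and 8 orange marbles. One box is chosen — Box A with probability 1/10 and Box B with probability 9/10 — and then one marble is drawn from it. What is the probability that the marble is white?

From Box A: P(white) = 3/12.
From Box B: P(white) = 9/17.
Total probability = (1/10)(3/12) + (9/10)(9/17) = 341/680.

341/680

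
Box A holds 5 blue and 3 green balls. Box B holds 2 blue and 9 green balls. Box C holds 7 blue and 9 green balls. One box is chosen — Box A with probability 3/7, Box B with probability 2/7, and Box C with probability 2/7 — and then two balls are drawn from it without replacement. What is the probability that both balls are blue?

From Box A: P(both blue) = (5/8)(4/7) = 5/14.
From Box B: P(both blue) = (2/11)(1/10) = 1/55.
From Box C: P(both blue) = (7/16)(6/15) = 7/40.
Total probability = (3/7)(5/14) + (2/7)(1/55) + (2/7)(7/40) = 449/2156.

449/2156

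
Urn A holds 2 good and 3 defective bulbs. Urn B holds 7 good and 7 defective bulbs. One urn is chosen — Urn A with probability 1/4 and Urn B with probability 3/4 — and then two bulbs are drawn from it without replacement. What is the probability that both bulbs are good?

103/520

From Urn A: P(both good) = (2/5)(1/4) = 1/10.
From Urn B: P(both good) = (7/14)(6/13) = 3/13.
Total probability = (1/4)(1/10) + (3/4)(3/13) = 103/520.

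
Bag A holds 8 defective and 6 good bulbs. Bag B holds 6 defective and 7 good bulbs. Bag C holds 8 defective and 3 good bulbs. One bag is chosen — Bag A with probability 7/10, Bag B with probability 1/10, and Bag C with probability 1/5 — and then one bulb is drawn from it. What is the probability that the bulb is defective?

From Bag A: P(defective) = 8/14.
From Bag B: P(defective) = 6/13.
From Bag C: P(defective) = 8/11.
Total probability = (7/10)(8/14) + (1/10)(6/13) + (1/5)(8/11) = 423/715.

423/715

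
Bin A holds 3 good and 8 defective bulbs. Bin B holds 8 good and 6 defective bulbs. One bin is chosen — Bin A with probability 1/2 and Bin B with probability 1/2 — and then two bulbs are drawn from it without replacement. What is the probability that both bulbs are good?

259/1430

From Bin A: P(both good) = (3/11)(2/10) = 3/55.
From Bin B: P(both good) = (8/14)(7/13) = 4/13.
Total probability = (1/2)(3/55) + (1/2)(4/13) = 259/1430.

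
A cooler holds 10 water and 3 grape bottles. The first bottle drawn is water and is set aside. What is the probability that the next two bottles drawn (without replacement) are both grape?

After the first draw, 3 of the remaining 12 bottles are grape.
P = 3/12 × 2/11 = 6/132 = 1/22.

1/22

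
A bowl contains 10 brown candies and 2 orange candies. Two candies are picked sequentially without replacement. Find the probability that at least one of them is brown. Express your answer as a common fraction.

P(no brown) = 2/12 × 1/11 = 2/132 = 1/66.
P(at least one) = 1 − 1/66 = 65/66.

65/66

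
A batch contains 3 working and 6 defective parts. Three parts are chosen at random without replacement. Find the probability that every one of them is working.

P(all working) = 3/9 × 2/8 × 1/7 = 6/504 = 1/84.

1/84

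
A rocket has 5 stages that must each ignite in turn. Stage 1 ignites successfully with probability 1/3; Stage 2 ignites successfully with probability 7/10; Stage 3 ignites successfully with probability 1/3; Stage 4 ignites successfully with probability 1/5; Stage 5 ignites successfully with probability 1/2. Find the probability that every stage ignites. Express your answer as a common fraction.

The events are sequential, so multiply the conditional probabilities:
P = 1/3 × 7/10 × 1/3 × 1/5 × 1/2 = 7/900.

7/900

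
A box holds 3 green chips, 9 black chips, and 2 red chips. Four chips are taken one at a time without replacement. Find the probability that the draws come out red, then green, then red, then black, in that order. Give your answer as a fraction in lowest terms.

Each draw changes the counts, so multiply the conditional probabilities along the sequence:
P = 2/14 × 3/13 × 1/12 × 9/11 = 54/24024 = 9/4004.

9/4004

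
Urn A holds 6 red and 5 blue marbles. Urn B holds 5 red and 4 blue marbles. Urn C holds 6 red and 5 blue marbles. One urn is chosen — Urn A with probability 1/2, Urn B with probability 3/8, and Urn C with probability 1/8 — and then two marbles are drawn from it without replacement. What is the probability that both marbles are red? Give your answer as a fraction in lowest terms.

From Urn A: P(both red) = (6/11)(5/10) = 3/11.
From Urn B: P(both red) = (5/9)(4/8) = 5/18.
From Urn C: P(both red) = (6/11)(5/10) = 3/11.
Total probability = (1/2)(3/11) + (3/8)(5/18) + (1/8)(3/11) = 145/528.

145/528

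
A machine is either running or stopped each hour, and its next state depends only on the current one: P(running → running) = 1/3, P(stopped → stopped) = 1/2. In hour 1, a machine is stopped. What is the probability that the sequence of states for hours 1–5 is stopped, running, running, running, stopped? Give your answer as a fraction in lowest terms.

1/27

Hour 1 is given. For each transition, use the conditional probability from the current state:
P(running | stopped) = 1/2; P(running | running) = 1/3; P(running | running) = 1/3; P(stopped | running) = 2/3.
P = 1/2 × 1/3 × 1/3 × 2/3 = 2/54 = 1/27.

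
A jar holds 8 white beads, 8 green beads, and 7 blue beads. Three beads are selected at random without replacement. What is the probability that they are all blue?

5/253

P(all blue) = 7/23 × 6/22 × 5/21 = 210/10626 = 5/253.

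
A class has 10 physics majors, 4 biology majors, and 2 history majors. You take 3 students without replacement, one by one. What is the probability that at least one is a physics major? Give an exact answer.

P(no physics majors) = 6/16 × 5/15 × 4/14 = 120/3360 = 1/28.
P(at least one) = 1 − 1/28 = 27/28.

27/28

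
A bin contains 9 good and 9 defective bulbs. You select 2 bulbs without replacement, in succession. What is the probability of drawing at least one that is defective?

13/17

P(no defective) = 9/18 × 8/17 = 72/306 = 4/17.
P(at least one) = 1 − 4/17 = 13/17.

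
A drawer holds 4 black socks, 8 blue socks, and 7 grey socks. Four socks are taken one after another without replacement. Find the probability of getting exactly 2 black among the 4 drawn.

105/646

One ordering (black drawn first) has probability 4/19 × 3/18 × 15/17 × 14/16 = 2520/93024 = 35/1292.
There are C(4,2) = 6 such orderings, each equally likely, so P = 6 × 35/1292 = 105/646.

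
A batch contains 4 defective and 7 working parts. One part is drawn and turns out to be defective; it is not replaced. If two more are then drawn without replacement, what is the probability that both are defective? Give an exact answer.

1/15

With the first part removed, 3 defective remain out of 10.
P = 3/10 × 2/9 = 6/90 = 1/15.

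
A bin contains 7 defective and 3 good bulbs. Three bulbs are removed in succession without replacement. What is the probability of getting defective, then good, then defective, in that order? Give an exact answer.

7/40

Chain rule:
P = 7/10 × 3/9 × 6/8 = 126/720 = 7/40.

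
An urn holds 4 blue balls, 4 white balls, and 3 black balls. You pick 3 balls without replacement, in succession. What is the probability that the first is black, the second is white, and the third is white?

2/55

Each draw changes the counts, so multiply the conditional probabilities along the sequence:
P = 3/11 × 4/10 × 3/9 = 36/990 = 2/55.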